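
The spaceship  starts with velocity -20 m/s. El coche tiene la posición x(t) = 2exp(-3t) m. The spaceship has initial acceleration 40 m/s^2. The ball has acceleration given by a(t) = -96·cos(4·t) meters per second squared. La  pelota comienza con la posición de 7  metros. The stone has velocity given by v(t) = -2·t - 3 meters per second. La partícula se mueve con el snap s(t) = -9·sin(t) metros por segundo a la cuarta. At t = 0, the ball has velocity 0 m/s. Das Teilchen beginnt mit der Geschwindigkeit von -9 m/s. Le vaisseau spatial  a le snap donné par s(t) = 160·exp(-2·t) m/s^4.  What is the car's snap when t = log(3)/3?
We must differentiate our position equation x(t) = 2·exp(-3·t) 4 times. The derivative of position gives velocity: v(t) = -6·exp(-3·t). The derivative of velocity gives acceleration: a(t) = 18·exp(-3·t). The derivative of acceleration gives jerk: j(t) = -54·exp(-3·t). Differentiating jerk, we get snap: s(t) = 162·exp(-3·t). We have snap s(t) = 162·exp(-3·t). Substituting t = log(3)/3: s(log(3)/3) = 54.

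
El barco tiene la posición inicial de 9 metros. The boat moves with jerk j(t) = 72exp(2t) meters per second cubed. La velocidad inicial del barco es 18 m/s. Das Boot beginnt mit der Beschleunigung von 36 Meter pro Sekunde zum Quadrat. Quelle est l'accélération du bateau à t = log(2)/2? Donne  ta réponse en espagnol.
Partiendo de la sacudida j(t) = 72·exp(2·t), tomamos 1 antiderivada. La antiderivada de la sacudida es la aceleración. Usando a(0) = 36, obtenemos a(t) = 36·exp(2·t). Tenemos la aceleración a(t) = 36·exp(2·t). Sustituyendo t = log(2)/2: a(log(2)/2) = 72.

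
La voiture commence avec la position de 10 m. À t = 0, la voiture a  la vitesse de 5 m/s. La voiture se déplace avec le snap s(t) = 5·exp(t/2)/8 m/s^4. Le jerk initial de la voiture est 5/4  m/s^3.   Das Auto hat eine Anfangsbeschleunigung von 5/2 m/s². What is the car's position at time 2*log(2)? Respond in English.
We need to integrate our snap equation s(t) = 5·exp(t/2)/8 4 times. Taking ∫s(t)dt and applying j(0) = 5/4, we find j(t) = 5·exp(t/2)/4. The antiderivative of jerk is acceleration. Using a(0) = 5/2, we get a(t) = 5·exp(t/2)/2. Integrating acceleration and using the initial condition v(0) = 5, we get v(t) = 5·exp(t/2). Taking ∫v(t)dt and applying x(0) = 10, we find x(t) = 10·exp(t/2). From the given position equation x(t) = 10·exp(t/2), we substitute t = 2*log(2) to get x = 20.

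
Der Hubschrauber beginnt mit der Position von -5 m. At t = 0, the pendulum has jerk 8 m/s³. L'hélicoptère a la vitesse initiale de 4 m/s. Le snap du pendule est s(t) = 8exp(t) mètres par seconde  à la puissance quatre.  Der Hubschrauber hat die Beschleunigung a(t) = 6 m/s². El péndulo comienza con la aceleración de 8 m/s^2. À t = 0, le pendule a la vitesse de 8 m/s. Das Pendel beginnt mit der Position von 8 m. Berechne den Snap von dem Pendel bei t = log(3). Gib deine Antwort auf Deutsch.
Mit s(t) = 8·exp(t) und Einsetzen von t = log(3), finden wir s = 24.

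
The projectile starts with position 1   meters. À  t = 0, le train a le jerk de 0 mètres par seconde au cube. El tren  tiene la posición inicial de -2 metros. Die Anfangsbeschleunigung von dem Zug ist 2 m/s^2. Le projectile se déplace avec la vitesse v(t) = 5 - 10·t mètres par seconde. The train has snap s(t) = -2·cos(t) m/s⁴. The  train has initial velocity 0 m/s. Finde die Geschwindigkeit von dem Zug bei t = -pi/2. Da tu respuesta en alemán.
Wir müssen das Integral unserer Gleichung für den Snap s(t) = -2·cos(t) 3-mal finden. Das Integral von dem Snap, mit j(0) = 0, ergibt den Ruck: j(t) = -2·sin(t). Mit ∫j(t)dt und Anwendung von a(0) = 2, finden wir a(t) = 2·cos(t). Das Integral von der Beschleunigung ist die Geschwindigkeit. Mit v(0) = 0 erhalten wir v(t) = 2·sin(t). Wir haben die Geschwindigkeit v(t) = 2·sin(t). Durch Einsetzen von t = -pi/2: v(-pi/2) = -2.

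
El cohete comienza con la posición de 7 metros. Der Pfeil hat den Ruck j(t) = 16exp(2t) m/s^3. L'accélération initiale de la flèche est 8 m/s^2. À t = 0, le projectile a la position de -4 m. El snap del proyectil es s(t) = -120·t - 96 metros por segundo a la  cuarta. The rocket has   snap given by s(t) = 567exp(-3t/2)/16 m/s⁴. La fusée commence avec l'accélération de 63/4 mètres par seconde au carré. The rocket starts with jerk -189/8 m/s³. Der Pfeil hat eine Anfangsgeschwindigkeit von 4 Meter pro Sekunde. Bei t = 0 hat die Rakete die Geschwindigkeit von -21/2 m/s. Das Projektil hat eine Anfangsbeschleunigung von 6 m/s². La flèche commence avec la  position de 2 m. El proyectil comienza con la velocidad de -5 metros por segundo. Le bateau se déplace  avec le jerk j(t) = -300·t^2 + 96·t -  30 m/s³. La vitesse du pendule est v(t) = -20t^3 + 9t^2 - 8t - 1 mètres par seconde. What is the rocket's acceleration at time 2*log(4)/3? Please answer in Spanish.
Para resolver esto, necesitamos tomar 2 integrales de nuestra ecuación del snap s(t) = 567·exp(-3·t/2)/16. Integrando el snap y usando la condición inicial j(0) = -189/8, obtenemos j(t) = -189·exp(-3·t/2)/8. La integral de la sacudida, con a(0) = 63/4, da la aceleración: a(t) = 63·exp(-3·t/2)/4. Usando a(t) = 63·exp(-3·t/2)/4 y sustituyendo t = 2*log(4)/3, encontramos a = 63/16.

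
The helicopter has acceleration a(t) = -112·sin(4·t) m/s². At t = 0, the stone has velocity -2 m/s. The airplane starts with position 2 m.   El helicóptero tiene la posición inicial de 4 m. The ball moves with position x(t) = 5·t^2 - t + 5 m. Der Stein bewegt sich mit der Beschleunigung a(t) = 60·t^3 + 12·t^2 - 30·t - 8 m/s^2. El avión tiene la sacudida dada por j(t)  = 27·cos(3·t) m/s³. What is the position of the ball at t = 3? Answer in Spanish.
De la ecuación de la posición x(t) = 5·t^2 - t + 5, sustituimos t = 3 para obtener x = 47.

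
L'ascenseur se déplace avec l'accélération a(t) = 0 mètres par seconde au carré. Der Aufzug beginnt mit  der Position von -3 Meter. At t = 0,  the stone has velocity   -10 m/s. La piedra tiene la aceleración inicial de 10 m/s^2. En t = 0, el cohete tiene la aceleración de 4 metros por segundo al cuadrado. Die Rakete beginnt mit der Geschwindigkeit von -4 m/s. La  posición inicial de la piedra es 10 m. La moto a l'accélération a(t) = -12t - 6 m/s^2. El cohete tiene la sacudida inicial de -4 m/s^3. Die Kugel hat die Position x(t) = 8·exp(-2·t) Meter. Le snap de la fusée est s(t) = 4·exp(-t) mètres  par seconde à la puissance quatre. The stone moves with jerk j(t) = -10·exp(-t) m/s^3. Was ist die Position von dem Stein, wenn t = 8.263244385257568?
Um dies zu lösen, müssen wir 3 Integrale unserer Gleichung für den Ruck j(t) = -10·exp(-t) finden. Die Stammfunktion von dem Ruck, mit a(0) = 10, ergibt die Beschleunigung: a(t) = 10·exp(-t). Mit ∫a(t)dt und Anwendung von v(0) = -10, finden wir v(t) = -10·exp(-t). Die Stammfunktion von der Geschwindigkeit, mit x(0) = 10, ergibt die Position: x(t) = 10·exp(-t). Wir haben die Position x(t) = 10·exp(-t). Durch Einsetzen von t = 8.263244385257568: x(8.263244385257568) = 0.00257821161660063.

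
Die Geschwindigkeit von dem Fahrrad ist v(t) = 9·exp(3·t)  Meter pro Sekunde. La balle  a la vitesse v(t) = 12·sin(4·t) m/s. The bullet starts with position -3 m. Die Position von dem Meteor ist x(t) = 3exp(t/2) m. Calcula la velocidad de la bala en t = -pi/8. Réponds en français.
De l'équation de la vitesse v(t) = 12·sin(4·t), nous substituons t = -pi/8 pour obtenir v = -12.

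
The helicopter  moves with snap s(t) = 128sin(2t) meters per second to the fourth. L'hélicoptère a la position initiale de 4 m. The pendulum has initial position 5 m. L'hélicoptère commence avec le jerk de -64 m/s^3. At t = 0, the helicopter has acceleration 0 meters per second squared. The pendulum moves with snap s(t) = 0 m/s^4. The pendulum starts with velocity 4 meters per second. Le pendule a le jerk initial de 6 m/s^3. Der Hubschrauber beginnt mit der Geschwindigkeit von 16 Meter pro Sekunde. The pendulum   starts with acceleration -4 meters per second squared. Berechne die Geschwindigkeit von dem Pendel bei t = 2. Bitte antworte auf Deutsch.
Um dies zu lösen, müssen wir 3 Integrale unserer Gleichung für den Snap s(t) = 0 finden. Mit ∫s(t)dt und Anwendung von j(0) = 6, finden wir j(t) = 6. Durch Integration von dem Ruck und Verwendung der Anfangsbedingung a(0) = -4, erhalten wir a(t) = 6·t - 4. Durch Integration von der Beschleunigung und Verwendung der Anfangsbedingung v(0) = 4, erhalten wir v(t) = 3·t^2 - 4·t + 4. Aus der Gleichung für die Geschwindigkeit v(t) = 3·t^2 - 4·t + 4, setzen wir t = 2 ein und erhalten v = 8.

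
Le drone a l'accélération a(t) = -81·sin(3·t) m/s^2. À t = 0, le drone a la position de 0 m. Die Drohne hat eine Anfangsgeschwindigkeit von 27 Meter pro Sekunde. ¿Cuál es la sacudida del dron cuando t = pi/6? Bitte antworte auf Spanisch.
Debemos derivar nuestra ecuación de la aceleración a(t) = -81·sin(3·t) 1 vez. Derivando la aceleración, obtenemos la sacudida: j(t) = -243·cos(3·t). Tenemos la sacudida j(t) = -243·cos(3·t). Sustituyendo t = pi/6: j(pi/6) = 0.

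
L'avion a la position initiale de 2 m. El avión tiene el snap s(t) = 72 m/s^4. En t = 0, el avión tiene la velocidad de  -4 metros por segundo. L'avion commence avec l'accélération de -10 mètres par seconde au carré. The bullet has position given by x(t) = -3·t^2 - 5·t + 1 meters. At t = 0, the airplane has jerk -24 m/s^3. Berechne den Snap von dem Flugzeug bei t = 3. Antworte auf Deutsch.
Aus der Gleichung für den Snap s(t) = 72, setzen wir t = 3 ein und erhalten s = 72.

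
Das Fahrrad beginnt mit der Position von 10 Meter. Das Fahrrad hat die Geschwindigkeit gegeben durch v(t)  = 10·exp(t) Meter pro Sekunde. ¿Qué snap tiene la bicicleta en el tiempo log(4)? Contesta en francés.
Nous devons dériver notre équation de la vitesse v(t) = 10·exp(t) 3 fois. En dérivant la vitesse, nous obtenons l'accélération: a(t) = 10·exp(t). En dérivant l'accélération, nous obtenons le jerk: j(t) = 10·exp(t). En prenant d/dt de j(t), nous trouvons s(t) = 10·exp(t). Nous avons le snap s(t) = 10·exp(t). En substituant t = log(4): s(log(4)) = 40.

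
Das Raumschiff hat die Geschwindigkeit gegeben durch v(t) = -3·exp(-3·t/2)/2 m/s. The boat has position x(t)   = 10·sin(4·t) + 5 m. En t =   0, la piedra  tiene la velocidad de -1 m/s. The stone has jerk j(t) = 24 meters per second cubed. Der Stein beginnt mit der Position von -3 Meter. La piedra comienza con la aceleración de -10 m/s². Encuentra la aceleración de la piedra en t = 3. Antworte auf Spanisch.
Necesitamos integrar nuestra ecuación de la sacudida j(t) = 24 1 vez. La integral de la sacudida, con a(0) = -10, da la aceleración: a(t) = 24·t - 10. De la ecuación de la aceleración a(t) = 24·t - 10, sustituimos t = 3 para obtener a = 62.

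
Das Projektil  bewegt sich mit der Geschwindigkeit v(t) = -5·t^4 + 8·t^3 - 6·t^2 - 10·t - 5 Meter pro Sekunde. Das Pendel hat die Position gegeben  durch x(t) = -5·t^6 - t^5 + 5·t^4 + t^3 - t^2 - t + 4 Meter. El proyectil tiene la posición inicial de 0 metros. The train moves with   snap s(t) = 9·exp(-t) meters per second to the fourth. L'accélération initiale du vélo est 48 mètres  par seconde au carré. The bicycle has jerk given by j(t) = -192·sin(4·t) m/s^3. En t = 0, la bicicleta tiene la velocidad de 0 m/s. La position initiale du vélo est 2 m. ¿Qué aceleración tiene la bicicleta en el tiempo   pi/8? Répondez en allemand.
Ausgehend von dem Ruck j(t) = -192·sin(4·t), nehmen wir 1 Stammfunktion. Das Integral von dem Ruck, mit a(0) = 48, ergibt die Beschleunigung: a(t) = 48·cos(4·t). Wir haben die Beschleunigung a(t) = 48·cos(4·t). Durch Einsetzen von t = pi/8: a(pi/8) = 0.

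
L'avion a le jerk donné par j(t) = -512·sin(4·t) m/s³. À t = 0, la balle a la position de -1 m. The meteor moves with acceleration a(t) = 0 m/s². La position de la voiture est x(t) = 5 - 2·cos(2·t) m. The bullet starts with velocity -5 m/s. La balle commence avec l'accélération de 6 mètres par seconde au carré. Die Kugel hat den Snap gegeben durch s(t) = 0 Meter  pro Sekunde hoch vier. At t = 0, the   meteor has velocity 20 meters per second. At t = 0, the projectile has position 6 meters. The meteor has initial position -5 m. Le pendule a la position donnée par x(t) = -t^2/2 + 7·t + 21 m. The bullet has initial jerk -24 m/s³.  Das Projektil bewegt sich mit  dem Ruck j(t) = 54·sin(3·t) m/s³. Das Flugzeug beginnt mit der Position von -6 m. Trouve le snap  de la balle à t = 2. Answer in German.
Wir haben den Snap s(t) = 0. Durch Einsetzen von t = 2: s(2) = 0.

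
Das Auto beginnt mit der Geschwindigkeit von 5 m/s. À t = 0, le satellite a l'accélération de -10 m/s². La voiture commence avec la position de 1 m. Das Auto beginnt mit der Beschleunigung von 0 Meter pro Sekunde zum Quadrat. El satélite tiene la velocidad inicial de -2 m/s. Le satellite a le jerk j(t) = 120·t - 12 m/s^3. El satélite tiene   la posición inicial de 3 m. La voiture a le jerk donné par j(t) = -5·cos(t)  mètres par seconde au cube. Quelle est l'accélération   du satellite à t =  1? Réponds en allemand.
Um dies zu lösen, müssen wir 1 Integral unserer Gleichung für den Ruck j(t) = 120·t - 12 finden. Mit ∫j(t)dt und Anwendung von a(0) = -10, finden wir a(t) = 60·t^2 - 12·t - 10. Wir haben die Beschleunigung a(t) = 60·t^2 - 12·t - 10. Durch Einsetzen von t = 1: a(1) = 38.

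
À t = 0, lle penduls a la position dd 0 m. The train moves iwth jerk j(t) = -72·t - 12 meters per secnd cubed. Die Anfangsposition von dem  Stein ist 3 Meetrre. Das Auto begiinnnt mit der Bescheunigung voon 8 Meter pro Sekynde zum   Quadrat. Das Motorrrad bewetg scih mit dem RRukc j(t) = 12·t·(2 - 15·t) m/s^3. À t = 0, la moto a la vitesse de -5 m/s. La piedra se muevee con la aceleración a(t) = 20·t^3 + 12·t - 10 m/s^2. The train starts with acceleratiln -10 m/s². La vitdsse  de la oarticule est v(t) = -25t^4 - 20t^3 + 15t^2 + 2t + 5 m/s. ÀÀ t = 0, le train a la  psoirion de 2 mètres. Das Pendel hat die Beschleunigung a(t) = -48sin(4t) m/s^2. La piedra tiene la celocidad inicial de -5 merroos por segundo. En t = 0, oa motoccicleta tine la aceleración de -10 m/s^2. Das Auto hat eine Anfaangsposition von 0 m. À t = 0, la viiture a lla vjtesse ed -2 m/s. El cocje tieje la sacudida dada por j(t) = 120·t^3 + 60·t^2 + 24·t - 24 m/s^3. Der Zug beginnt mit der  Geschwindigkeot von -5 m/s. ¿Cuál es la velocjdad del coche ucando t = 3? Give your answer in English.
To find the answer, we compute 2 antiderivatives of j(t) = 120·t^3 + 60·t^2 + 24·t - 24. Taking ∫j(t)dt and applying a(0) = 8, we find a(t) = 30·t^4 + 20·t^3 + 12·t^2 - 24·t + 8. Finding the antiderivative of a(t) and using v(0) = -2: v(t) = 6·t^5 + 5·t^4 + 4·t^3 - 12·t^2 + 8·t - 2. Using v(t) = 6·t^5 + 5·t^4 + 4·t^3 - 12·t^2 + 8·t - 2 and substituting t = 3, we find v = 1885.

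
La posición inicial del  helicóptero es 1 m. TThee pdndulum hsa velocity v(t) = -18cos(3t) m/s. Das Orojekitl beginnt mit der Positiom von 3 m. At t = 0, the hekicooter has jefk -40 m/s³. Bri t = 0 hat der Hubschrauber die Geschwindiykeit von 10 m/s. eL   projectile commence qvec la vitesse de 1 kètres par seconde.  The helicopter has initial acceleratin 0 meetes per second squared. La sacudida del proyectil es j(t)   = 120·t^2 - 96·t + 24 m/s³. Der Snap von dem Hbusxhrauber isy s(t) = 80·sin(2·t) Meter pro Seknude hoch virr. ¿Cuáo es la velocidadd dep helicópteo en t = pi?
Para resolver esto, necesitamos tomar 3 antiderivadas de nuestra ecuación del snap s(t) = 80·sin(2·t). La antiderivada del snap, con j(0) = -40, da la sacudida: j(t) = -40·cos(2·t). Tomando ∫j(t)dt y aplicando a(0) = 0, encontramos a(t) = -20·sin(2·t). Tomando ∫a(t)dt y aplicando v(0) = 10, encontramos v(t) = 10·cos(2·t). De la ecuación de la velocidad v(t) = 10·cos(2·t), sustituimos t = pi para obtener v = 10.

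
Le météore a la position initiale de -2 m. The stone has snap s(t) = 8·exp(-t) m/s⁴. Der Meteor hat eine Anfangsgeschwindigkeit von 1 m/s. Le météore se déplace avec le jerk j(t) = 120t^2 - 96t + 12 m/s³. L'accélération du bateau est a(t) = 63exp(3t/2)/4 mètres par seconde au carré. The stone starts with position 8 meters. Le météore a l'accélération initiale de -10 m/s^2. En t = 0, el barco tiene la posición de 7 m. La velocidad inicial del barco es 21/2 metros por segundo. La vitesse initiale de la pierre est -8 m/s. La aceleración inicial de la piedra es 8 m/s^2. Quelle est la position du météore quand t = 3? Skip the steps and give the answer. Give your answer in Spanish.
x(3) = 172.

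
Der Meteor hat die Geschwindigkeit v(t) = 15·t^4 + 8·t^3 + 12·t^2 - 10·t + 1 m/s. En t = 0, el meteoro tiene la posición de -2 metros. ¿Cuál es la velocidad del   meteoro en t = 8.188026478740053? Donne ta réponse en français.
En utilisant v(t) = 15·t^4 + 8·t^3 + 12·t^2 - 10·t + 1 et en substituant t = 8.188026478740053, nous trouvons v = 72538.3166339412.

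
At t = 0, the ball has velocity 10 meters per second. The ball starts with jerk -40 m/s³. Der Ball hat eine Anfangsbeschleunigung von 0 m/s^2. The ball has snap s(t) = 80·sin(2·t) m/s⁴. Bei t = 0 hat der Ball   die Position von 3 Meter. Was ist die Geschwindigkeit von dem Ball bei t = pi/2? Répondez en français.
En partant du snap s(t) = 80·sin(2·t), nous prenons 3 primitives. L'intégrale du snap, avec j(0) = -40, donne le jerk: j(t) = -40·cos(2·t). La primitive du jerk, avec a(0) = 0, donne l'accélération: a(t) = -20·sin(2·t). En prenant ∫a(t)dt et en appliquant v(0) = 10, nous trouvons v(t) = 10·cos(2·t). Nous avons la vitesse v(t) = 10·cos(2·t). En substituant t = pi/2: v(pi/2) = -10.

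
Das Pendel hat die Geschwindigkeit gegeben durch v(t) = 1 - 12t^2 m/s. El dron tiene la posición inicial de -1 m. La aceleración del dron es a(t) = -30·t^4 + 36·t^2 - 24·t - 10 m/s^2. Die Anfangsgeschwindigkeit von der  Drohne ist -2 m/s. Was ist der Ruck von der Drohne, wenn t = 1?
Um dies zu lösen, müssen wir 1 Ableitung unserer Gleichung für die Beschleunigung a(t) = -30·t^4 + 36·t^2 - 24·t - 10 nehmen. Mit d/dt von a(t) finden wir j(t) = -120·t^3 + 72·t - 24. Aus der Gleichung für den Ruck j(t) = -120·t^3 + 72·t - 24, setzen wir t = 1 ein und erhalten j = -72.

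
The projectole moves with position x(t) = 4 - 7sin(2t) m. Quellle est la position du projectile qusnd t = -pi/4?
En utilisant x(t) = 4 - 7·sin(2·t) et en substituant t = -pi/4, nous trouvons x = 11.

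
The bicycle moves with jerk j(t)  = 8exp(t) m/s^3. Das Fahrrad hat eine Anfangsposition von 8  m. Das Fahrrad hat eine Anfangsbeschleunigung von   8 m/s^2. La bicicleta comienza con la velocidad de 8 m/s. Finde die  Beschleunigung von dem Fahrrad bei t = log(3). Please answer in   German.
Ausgehend von dem Ruck j(t) = 8·exp(t), nehmen wir 1 Integral. Mit ∫j(t)dt und Anwendung von a(0) = 8, finden wir a(t) = 8·exp(t). Mit a(t) = 8·exp(t) und Einsetzen von t = log(3), finden wir a = 24.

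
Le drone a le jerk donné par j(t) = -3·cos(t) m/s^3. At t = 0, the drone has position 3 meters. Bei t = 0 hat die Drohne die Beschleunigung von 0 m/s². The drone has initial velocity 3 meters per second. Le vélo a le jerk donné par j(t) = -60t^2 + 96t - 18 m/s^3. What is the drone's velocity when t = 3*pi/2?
To solve this, we need to take 2 integrals of our jerk equation j(t) = -3·cos(t). Integrating jerk and using the initial condition a(0) = 0, we get a(t) = -3·sin(t). Taking ∫a(t)dt and applying v(0) = 3, we find v(t) = 3·cos(t). We have velocity v(t) = 3·cos(t). Substituting t = 3*pi/2: v(3*pi/2) = 0.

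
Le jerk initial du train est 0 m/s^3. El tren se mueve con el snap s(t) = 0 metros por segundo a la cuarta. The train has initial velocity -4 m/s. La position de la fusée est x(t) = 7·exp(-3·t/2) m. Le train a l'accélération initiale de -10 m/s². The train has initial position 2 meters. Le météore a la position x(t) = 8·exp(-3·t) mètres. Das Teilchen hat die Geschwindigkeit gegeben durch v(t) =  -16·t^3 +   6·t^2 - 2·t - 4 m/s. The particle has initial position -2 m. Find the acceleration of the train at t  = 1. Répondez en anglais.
We must find the integral of our snap equation s(t) = 0 2 times. Finding the integral of s(t) and using j(0) = 0: j(t) = 0. The antiderivative of jerk is acceleration. Using a(0) = -10, we get a(t) = -10. We have acceleration a(t) = -10. Substituting t = 1: a(1) = -10.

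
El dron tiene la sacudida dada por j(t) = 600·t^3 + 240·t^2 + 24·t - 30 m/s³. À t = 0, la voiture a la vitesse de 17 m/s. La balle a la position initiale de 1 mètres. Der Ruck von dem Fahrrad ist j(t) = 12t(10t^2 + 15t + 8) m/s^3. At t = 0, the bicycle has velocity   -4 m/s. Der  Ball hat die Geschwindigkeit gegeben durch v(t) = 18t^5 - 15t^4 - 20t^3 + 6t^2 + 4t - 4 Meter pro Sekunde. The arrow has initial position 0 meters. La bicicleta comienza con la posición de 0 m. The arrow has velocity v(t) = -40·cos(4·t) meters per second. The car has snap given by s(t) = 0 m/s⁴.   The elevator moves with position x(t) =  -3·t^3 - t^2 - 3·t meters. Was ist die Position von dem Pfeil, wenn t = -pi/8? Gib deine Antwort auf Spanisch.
Partiendo de la velocidad v(t) = -40·cos(4·t), tomamos 1 antiderivada. La integral de la velocidad es la posición. Usando x(0) = 0, obtenemos x(t) = -10·sin(4·t). De la ecuación de la posición x(t) = -10·sin(4·t), sustituimos t = -pi/8 para obtener x = 10.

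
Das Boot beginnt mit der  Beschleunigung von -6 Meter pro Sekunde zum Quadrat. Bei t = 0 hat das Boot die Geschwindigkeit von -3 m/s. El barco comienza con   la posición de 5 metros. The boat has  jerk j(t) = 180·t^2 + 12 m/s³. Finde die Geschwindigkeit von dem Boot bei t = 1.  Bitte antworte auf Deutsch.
Wir müssen das Integral unserer Gleichung für den Ruck j(t) = 180·t^2 + 12 2-mal finden. Mit ∫j(t)dt und Anwendung von a(0) = -6, finden wir a(t) = 60·t^3 + 12·t - 6. Die Stammfunktion von der Beschleunigung, mit v(0) = -3, ergibt die Geschwindigkeit: v(t) = 15·t^4 + 6·t^2 - 6·t - 3. Wir haben die Geschwindigkeit v(t) = 15·t^4 + 6·t^2 - 6·t - 3. Durch Einsetzen von t = 1: v(1) = 12.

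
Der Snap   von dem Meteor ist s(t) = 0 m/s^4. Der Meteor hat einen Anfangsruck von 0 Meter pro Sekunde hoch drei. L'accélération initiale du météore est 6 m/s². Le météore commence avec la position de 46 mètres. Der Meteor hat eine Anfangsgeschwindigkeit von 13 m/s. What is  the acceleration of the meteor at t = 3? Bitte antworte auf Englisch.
To solve this, we need to take 2 antiderivatives of our snap equation s(t) = 0. Finding the integral of s(t) and using j(0) = 0: j(t) = 0. The antiderivative of jerk, with a(0) = 6, gives acceleration: a(t) = 6. Using a(t) = 6 and substituting t = 3, we find a = 6.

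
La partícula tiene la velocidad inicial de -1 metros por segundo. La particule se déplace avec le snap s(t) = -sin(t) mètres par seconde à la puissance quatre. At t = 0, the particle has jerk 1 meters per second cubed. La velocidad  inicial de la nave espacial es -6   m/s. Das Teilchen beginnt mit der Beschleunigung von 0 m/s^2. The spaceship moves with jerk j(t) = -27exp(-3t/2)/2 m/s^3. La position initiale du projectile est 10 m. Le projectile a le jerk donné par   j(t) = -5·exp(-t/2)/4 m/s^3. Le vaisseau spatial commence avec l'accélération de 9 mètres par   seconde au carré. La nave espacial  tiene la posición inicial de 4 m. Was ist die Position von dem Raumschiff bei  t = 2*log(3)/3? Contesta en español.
Partiendo de la sacudida j(t) = -27·exp(-3·t/2)/2, tomamos 3 integrales. La integral de la sacudida, con a(0) = 9, da la aceleración: a(t) = 9·exp(-3·t/2). Integrando la aceleración y usando la condición inicial v(0) = -6, obtenemos v(t) = -6·exp(-3·t/2). Tomando ∫v(t)dt y aplicando x(0) = 4, encontramos x(t) = 4·exp(-3·t/2). Tenemos la posición x(t) = 4·exp(-3·t/2). Sustituyendo t = 2*log(3)/3: x(2*log(3)/3) = 4/3.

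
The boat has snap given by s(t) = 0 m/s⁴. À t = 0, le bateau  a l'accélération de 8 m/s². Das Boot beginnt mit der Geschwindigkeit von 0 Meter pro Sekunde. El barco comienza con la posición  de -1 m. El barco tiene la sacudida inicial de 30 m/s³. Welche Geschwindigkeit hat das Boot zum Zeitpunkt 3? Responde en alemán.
Wir müssen das Integral unserer Gleichung für den Snap s(t) = 0 3-mal finden. Mit ∫s(t)dt und Anwendung von j(0) = 30, finden wir j(t) = 30. Das Integral von dem Ruck, mit a(0) = 8, ergibt die Beschleunigung: a(t) = 30·t + 8. Die Stammfunktion von der Beschleunigung, mit v(0) = 0, ergibt die Geschwindigkeit: v(t) = t·(15·t + 8). Aus der Gleichung für die Geschwindigkeit v(t) = t·(15·t + 8), setzen wir t = 3 ein und erhalten v = 159.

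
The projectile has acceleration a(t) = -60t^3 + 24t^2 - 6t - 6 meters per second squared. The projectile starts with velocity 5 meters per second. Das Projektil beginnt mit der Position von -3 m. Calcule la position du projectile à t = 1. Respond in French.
Nous devons trouver la primitive de notre équation de l'accélération a(t) = -60·t^3 + 24·t^2 - 6·t - 6 2 fois. L'intégrale de l'accélération est la vitesse. En utilisant v(0) = 5, nous obtenons v(t) = -15·t^4 + 8·t^3 - 3·t^2 - 6·t + 5. En intégrant la vitesse et en utilisant la condition initiale x(0) = -3, nous obtenons x(t) = -3·t^5 + 2·t^4 - t^3 - 3·t^2 + 5·t - 3. De l'équation de la position x(t) = -3·t^5 + 2·t^4 - t^3 - 3·t^2 + 5·t - 3, nous substituons t = 1 pour obtenir x = -3.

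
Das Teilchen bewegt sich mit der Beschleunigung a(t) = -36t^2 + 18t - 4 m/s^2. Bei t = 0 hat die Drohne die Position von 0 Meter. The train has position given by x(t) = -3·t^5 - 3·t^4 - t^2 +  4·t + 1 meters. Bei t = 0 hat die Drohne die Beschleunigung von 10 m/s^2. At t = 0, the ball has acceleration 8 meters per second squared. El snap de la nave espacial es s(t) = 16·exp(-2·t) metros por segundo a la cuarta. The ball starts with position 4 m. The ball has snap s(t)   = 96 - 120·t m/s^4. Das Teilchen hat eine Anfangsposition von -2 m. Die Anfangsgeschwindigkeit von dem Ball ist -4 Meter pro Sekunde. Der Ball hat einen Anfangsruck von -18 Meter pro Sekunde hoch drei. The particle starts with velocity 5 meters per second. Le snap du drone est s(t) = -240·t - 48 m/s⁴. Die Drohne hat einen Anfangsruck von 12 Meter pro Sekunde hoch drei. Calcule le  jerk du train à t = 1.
Nous devons dériver notre équation de la position x(t) = -3·t^5 - 3·t^4 - t^2 + 4·t + 1 3 fois. En prenant d/dt de x(t), nous trouvons v(t) = -15·t^4 - 12·t^3 - 2·t + 4. En prenant d/dt de v(t), nous trouvons a(t) = -60·t^3 - 36·t^2 - 2. La dérivée de l'accélération donne le jerk: j(t) = -180·t^2 - 72·t. En utilisant j(t) = -180·t^2 - 72·t et en substituant t = 1, nous trouvons j = -252.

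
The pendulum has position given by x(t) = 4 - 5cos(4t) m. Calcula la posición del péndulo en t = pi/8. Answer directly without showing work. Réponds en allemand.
x(pi/8) = 4.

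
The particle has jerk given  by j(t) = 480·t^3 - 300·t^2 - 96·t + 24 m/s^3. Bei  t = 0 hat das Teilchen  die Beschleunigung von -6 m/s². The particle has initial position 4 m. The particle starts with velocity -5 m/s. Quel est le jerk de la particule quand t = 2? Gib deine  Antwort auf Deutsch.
Wir haben den Ruck j(t) = 480·t^3 - 300·t^2 - 96·t + 24. Durch Einsetzen von t = 2: j(2) = 2472.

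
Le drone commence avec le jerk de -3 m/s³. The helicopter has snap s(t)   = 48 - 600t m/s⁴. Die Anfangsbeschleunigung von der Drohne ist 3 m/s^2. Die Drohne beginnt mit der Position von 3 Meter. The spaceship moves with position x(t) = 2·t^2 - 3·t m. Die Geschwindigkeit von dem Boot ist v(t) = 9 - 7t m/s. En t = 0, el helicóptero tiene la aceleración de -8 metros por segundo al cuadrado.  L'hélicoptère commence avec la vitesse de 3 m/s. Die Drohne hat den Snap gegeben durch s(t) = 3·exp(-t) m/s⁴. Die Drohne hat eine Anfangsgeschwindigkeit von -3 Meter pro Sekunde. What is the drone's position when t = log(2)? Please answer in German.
Um dies zu lösen, müssen wir 4 Integrale unserer Gleichung für den Snap s(t) = 3·exp(-t) finden. Durch Integration von dem Snap und Verwendung der Anfangsbedingung j(0) = -3, erhalten wir j(t) = -3·exp(-t). Das Integral von dem Ruck ist die Beschleunigung. Mit a(0) = 3 erhalten wir a(t) = 3·exp(-t). Mit ∫a(t)dt und Anwendung von v(0) = -3, finden wir v(t) = -3·exp(-t). Mit ∫v(t)dt und Anwendung von x(0) = 3, finden wir x(t) = 3·exp(-t). Aus der Gleichung für die Position x(t) = 3·exp(-t), setzen wir t = log(2) ein und erhalten x = 3/2.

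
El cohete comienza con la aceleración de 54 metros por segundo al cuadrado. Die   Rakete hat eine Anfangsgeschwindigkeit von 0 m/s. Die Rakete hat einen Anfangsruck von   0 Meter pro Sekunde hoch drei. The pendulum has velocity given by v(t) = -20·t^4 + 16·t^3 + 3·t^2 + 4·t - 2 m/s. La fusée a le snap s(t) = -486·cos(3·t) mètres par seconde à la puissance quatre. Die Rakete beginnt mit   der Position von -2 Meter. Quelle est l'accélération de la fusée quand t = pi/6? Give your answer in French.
Nous devons trouver la primitive de notre équation du snap s(t) = -486·cos(3·t) 2 fois. L'intégrale du snap, avec j(0) = 0, donne le jerk: j(t) = -162·sin(3·t). En prenant ∫j(t)dt et en appliquant a(0) = 54, nous trouvons a(t) = 54·cos(3·t). En utilisant a(t) = 54·cos(3·t) et en substituant t = pi/6, nous trouvons a = 0.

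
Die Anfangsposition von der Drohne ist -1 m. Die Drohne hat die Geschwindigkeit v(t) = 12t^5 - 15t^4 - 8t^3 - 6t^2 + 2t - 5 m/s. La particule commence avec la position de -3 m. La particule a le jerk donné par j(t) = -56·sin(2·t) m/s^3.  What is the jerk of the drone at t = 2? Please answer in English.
We must differentiate our velocity equation v(t) = 12·t^5 - 15·t^4 - 8·t^3 - 6·t^2 + 2·t - 5 2 times. Differentiating velocity, we get acceleration: a(t) = 60·t^4 - 60·t^3 - 24·t^2 - 12·t + 2. Taking d/dt of a(t), we find j(t) = 240·t^3 - 180·t^2 - 48·t - 12. Using j(t) = 240·t^3 - 180·t^2 - 48·t - 12 and substituting t = 2, we find j = 1092.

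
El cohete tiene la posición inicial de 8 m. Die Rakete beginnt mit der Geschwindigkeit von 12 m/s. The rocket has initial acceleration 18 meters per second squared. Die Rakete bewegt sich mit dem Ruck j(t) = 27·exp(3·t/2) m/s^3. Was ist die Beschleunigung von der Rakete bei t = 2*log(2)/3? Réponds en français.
En partant du jerk j(t) = 27·exp(3·t/2), nous prenons 1 intégrale. La primitive du jerk est l'accélération. En utilisant a(0) = 18, nous obtenons a(t) = 18·exp(3·t/2). Nous avons l'accélération a(t) = 18·exp(3·t/2). En substituant t = 2*log(2)/3: a(2*log(2)/3) = 36.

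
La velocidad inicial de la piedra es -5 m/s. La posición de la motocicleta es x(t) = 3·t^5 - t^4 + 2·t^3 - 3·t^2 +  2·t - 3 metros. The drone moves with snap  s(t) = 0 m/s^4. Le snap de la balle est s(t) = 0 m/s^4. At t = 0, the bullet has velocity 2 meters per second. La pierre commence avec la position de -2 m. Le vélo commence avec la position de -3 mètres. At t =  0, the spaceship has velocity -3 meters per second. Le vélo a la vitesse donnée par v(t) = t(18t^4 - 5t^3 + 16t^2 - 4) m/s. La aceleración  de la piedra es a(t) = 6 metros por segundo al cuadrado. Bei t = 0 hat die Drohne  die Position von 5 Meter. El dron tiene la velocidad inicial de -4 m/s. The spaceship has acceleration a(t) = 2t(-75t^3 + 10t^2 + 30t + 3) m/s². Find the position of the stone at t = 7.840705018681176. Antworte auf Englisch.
We need to integrate our acceleration equation a(t) = 6 2 times. The integral of acceleration is velocity. Using v(0) = -5, we get v(t) = 6·t - 5. Taking ∫v(t)dt and applying x(0) = -2, we find x(t) = 3·t^2 - 5·t - 2. From the given position equation x(t) = 3·t^2 - 5·t - 2, we substitute t = 7.840705018681176 to get x = 143.226440476511.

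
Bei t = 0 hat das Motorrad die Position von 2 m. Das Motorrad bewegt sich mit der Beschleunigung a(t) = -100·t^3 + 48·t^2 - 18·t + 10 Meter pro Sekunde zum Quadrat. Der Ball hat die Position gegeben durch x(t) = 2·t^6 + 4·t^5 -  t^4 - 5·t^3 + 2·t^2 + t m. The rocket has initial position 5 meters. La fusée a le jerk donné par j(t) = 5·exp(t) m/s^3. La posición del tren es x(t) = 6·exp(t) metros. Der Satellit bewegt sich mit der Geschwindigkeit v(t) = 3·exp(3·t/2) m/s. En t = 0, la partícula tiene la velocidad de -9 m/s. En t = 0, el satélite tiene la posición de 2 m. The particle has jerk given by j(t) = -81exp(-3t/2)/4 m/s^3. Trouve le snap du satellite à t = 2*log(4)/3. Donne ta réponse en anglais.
To solve this, we need to take 3 derivatives of our velocity equation v(t) = 3·exp(3·t/2). Taking d/dt of v(t), we find a(t) = 9·exp(3·t/2)/2. The derivative of acceleration gives jerk: j(t) = 27·exp(3·t/2)/4. The derivative of jerk gives snap: s(t) = 81·exp(3·t/2)/8. We have snap s(t) = 81·exp(3·t/2)/8. Substituting t = 2*log(4)/3: s(2*log(4)/3) = 81/2.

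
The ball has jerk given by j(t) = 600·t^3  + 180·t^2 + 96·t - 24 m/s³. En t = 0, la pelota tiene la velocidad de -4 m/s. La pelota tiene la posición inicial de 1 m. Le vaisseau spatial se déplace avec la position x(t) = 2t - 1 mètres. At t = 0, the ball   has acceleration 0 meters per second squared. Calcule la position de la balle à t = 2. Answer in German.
Wir müssen die Stammfunktion unserer Gleichung für den Ruck j(t) = 600·t^3 + 180·t^2 + 96·t - 24 3-mal finden. Das Integral von dem Ruck, mit a(0) = 0, ergibt die Beschleunigung: a(t) = 6·t·(25·t^3 + 10·t^2 + 8·t - 4). Die Stammfunktion von der Beschleunigung ist die Geschwindigkeit. Mit v(0) = -4 erhalten wir v(t) = 30·t^5 + 15·t^4 + 16·t^3 - 12·t^2 - 4. Mit ∫v(t)dt und Anwendung von x(0) = 1, finden wir x(t) = 5·t^6 + 3·t^5 + 4·t^4 - 4·t^3 - 4·t + 1. Mit x(t) = 5·t^6 + 3·t^5 + 4·t^4 - 4·t^3 - 4·t + 1 und Einsetzen von t = 2, finden wir x = 441.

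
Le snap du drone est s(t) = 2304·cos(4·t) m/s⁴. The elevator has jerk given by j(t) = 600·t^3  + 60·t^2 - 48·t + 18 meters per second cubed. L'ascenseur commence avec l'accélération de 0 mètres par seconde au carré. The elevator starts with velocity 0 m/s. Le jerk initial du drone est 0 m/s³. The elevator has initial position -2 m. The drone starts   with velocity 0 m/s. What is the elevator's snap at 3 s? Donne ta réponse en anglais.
To solve this, we need to take 1 derivative of our jerk equation j(t) = 600·t^3 + 60·t^2 - 48·t + 18. Taking d/dt of j(t), we find s(t) = 1800·t^2 + 120·t - 48. Using s(t) = 1800·t^2 + 120·t - 48 and substituting t = 3, we find s = 16512.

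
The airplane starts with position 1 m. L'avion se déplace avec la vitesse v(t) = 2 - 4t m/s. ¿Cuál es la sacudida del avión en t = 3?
Para resolver esto, necesitamos tomar 2 derivadas de nuestra ecuación de la velocidad v(t) = 2 - 4·t. La derivada de la velocidad da la aceleración: a(t) = -4. Derivando la aceleración, obtenemos la sacudida: j(t) = 0. De la ecuación de la sacudida j(t) = 0, sustituimos t = 3 para obtener j = 0.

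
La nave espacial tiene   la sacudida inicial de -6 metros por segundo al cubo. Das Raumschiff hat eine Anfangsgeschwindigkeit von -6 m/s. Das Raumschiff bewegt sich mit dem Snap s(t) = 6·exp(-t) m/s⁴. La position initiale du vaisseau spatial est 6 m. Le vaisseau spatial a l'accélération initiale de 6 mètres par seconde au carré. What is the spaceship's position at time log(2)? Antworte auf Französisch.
En partant du snap s(t) = 6·exp(-t), nous prenons 4 intégrales. En prenant ∫s(t)dt et en appliquant j(0) = -6, nous trouvons j(t) = -6·exp(-t). L'intégrale du jerk est l'accélération. En utilisant a(0) = 6, nous obtenons a(t) = 6·exp(-t). La primitive de l'accélération, avec v(0) = -6, donne la vitesse: v(t) = -6·exp(-t). La primitive de la vitesse est la position. En utilisant x(0) = 6, nous obtenons x(t) = 6·exp(-t). De l'équation de la position x(t) = 6·exp(-t), nous substituons t = log(2) pour obtenir x = 3.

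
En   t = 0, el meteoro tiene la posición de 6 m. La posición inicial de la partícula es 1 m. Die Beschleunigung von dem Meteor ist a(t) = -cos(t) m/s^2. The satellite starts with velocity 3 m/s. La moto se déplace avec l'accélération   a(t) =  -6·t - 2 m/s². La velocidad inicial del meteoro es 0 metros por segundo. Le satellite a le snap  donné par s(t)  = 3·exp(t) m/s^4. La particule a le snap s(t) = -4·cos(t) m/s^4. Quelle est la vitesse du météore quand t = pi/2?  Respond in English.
We must find the integral of our acceleration equation a(t) = -cos(t) 1 time. Finding the antiderivative of a(t) and using v(0) = 0: v(t) = -sin(t). Using v(t) = -sin(t) and substituting t = pi/2, we find v = -1.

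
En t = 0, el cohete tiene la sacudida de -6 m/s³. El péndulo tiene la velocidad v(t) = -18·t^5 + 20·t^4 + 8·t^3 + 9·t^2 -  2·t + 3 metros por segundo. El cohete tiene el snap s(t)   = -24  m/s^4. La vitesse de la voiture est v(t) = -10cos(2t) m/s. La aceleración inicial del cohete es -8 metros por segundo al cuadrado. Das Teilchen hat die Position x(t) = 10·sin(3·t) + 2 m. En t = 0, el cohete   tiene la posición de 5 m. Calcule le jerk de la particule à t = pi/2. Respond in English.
To solve this, we need to take 3 derivatives of our position equation x(t) = 10·sin(3·t) + 2. Taking d/dt of x(t), we find v(t) = 30·cos(3·t). Taking d/dt of v(t), we find a(t) = -90·sin(3·t). The derivative of acceleration gives jerk: j(t) = -270·cos(3·t). Using j(t) = -270·cos(3·t) and substituting t = pi/2, we find j = 0.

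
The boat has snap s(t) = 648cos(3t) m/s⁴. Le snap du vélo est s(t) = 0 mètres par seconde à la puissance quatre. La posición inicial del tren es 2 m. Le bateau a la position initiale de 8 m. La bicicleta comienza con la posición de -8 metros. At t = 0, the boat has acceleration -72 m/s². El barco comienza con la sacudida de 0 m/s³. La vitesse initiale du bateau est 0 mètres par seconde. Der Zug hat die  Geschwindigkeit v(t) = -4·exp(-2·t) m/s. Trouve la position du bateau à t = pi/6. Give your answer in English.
Starting from snap s(t) = 648·cos(3·t), we take 4 integrals. Finding the antiderivative of s(t) and using j(0) = 0: j(t) = 216·sin(3·t). Integrating jerk and using the initial condition a(0) = -72, we get a(t) = -72·cos(3·t). Taking ∫a(t)dt and applying v(0) = 0, we find v(t) = -24·sin(3·t). The antiderivative of velocity is position. Using x(0) = 8, we get x(t) = 8·cos(3·t). We have position x(t) = 8·cos(3·t). Substituting t = pi/6: x(pi/6) = 0.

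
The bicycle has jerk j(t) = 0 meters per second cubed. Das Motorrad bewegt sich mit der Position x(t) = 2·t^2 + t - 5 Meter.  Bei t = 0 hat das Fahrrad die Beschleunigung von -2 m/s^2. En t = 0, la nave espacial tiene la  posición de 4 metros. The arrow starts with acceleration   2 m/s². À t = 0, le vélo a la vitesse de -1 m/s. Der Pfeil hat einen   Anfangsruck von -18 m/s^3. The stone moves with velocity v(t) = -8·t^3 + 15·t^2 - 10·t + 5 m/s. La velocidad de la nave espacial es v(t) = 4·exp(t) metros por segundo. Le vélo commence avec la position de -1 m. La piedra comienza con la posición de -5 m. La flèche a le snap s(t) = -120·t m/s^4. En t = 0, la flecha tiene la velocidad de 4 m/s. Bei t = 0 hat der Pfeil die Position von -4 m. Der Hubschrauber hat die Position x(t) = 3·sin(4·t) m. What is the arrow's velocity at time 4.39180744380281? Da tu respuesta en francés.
Nous devons intégrer notre équation du snap s(t) = -120·t 3 fois. En intégrant le snap et en utilisant la condition initiale j(0) = -18, nous obtenons j(t) = -60·t^2 - 18. La primitive du jerk, avec a(0) = 2, donne l'accélération: a(t) = -20·t^3 - 18·t + 2. L'intégrale de l'accélération est la vitesse. En utilisant v(0) = 4, nous obtenons v(t) = -5·t^4 - 9·t^2 + 2·t + 4. Nous avons la vitesse v(t) = -5·t^4 - 9·t^2 + 2·t + 4. En substituant t = 4.39180744380281: v(4.39180744380281) = -2020.93757833657.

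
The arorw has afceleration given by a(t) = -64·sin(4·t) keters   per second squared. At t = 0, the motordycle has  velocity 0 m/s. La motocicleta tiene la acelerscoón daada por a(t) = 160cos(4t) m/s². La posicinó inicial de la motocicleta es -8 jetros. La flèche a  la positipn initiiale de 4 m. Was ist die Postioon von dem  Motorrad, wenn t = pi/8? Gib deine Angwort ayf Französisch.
En partant de l'accélération a(t) = 160·cos(4·t), nous prenons 2 primitives. L'intégrale de l'accélération est la vitesse. En utilisant v(0) = 0, nous obtenons v(t) = 40·sin(4·t). En prenant ∫v(t)dt et en appliquant x(0) = -8, nous trouvons x(t) = 2 - 10·cos(4·t). Nous avons la position x(t) = 2 - 10·cos(4·t). En substituant t = pi/8: x(pi/8) = 2.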